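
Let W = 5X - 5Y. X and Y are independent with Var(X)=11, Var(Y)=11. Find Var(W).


Independence => Cov(X,Y)=0
Var(5X - 5Y) = 5^2*Var(X) + (-5)^2*Var(Y)
= 25*11 + 25*11 = 550

550


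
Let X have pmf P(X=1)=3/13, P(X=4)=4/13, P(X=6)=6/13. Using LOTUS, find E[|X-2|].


E[|X-2|] = sum(g(x)*P(x))
= 1*3/13 + 2*4/13 + 4*6/13
= 35/13

35/13


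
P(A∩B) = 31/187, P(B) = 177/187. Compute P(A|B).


P(A|B) = P(A∩B)/P(B) = (31/187)/(177/187) = 31/177

31/177


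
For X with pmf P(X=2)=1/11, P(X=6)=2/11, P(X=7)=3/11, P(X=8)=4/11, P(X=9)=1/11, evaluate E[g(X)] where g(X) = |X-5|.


E[|X-5|] = sum(g(x)*P(x))
= 3*1/11 + 1*2/11 + 2*3/11 + 3*4/11 + 4*1/11
= 27/11

27/11


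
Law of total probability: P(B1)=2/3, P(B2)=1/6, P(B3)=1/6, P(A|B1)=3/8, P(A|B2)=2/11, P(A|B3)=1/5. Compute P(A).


P(A) = P(A|B1)P(B1) + P(A|B2)P(B2) + P(A|B3)P(B3)
= 3/8*2/3 + 2/11*1/6 + 1/5*1/6
= 1/4 + 1/33 + 1/30 = 69/220

69/220


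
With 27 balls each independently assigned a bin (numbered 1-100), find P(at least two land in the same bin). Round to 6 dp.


P(all different) = prod((100-i)/100 for i=0..26) = 0.020878
P(at least one match) = 1 - 0.020878 = 0.979122

0.979122


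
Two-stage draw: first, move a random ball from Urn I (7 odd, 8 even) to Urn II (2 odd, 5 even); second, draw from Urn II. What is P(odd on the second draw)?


P(transfer odd) = 7/15; P(transfer even) = 8/15
If odd transferred: Urn II has 3 odd of 8, so P(odd|odd moved) = 3/8
If even transferred: Urn II has 2 odd of 8, so P(odd|even moved) = 1/4
By total probability: P(odd) = 7/15*3/8 + 8/15*1/4 = 37/120

37/120


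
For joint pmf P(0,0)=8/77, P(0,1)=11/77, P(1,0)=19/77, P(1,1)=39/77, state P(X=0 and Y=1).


Read from table: P(X=0, Y=1) = 11/77 = 1/7

1/7


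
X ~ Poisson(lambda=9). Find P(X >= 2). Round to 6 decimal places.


P(X>=2) = 1 - P(X<=1) = 1 - (e^(-9)*9^0/0! + e^(-9)*9^1/1!)
≈ 1 - (0.0001234098 + 0.0011106882)
= 1 - 0.0012340980 = 0.9987659020
≈ 0.998766

0.998766


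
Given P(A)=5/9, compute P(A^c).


P(A') = 1 - P(A) = 1 - 5/9 = 4/9

4/9


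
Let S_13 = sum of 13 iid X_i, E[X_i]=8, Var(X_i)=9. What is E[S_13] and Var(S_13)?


E[S_n] = n*mu = 13*8 = 104
Var(S_n) = n*sigma^2 = 13*9 = 117

E[S_13]=104, Var(S_13)=117


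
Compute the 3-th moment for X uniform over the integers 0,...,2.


E[X^3] = (1/3) * sum(x^3 for x=0..2)
= 9/3 = 3

3


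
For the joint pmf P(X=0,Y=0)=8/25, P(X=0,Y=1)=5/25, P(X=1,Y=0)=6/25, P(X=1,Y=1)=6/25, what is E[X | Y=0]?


P(Y=0) = 14/25
E[X|Y=0] = (0*8 + 1*6)/14 = 6/14 = 3/7

3/7


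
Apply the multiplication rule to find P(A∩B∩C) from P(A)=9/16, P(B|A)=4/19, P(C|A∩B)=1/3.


P(A∩B∩C) = P(A) * P(B|A) * P(C|A∩B)
= 9/16 * 4/19 * 1/3
= 9/76 * 1/3 = 3/76

3/76


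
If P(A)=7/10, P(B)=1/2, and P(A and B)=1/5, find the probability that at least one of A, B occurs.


P(A∪B) = P(A) + P(B) - P(A∩B)
= 7/10 + 1/2 - 1/5 = 1

1


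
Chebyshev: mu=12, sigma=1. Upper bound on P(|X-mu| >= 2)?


k = 2/1 = 2
Chebyshev: P(|X-mu| >= k*sigma) <= 1/k^2 = 1/2^2 = 1/4

1/4


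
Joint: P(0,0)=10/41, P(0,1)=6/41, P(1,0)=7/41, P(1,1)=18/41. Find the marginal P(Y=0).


P(Y=0) = P(0,0)+P(1,0) = 10/41 + 7/41 = 17/41

17/41


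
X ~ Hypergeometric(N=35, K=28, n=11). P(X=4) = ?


P(X=4) = C(28,4)*C(7,7) / C(35,11)
= 20475*1 / 417225900
= 20475/417225900 = 3/61132

3/61132


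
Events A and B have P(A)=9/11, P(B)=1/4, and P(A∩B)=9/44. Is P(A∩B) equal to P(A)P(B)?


P(A)*P(B) = 9/11*1/4 = 9/44
P(A∩B) = 9/44, which equals P(A)P(B), so independent

Yes, A and B are independent


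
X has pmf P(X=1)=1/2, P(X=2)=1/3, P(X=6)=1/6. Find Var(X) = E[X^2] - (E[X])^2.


E[X] = 13/6, E[X^2] = 47/6
Var(X) = E[X^2] - (E[X])^2 = 47/6 - (13/6)^2 = 113/36

113/36


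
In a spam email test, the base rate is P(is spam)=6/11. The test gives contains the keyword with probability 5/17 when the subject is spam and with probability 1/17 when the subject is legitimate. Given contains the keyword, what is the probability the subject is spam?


P(A) = P(A|B)P(B) + P(A|B')P(B') = 5/17*6/11 + 1/17*5/11 = 35/187
P(B|A) = P(A|B)P(B)/P(A) = (30/187)/(35/187) = 6/7

6/7


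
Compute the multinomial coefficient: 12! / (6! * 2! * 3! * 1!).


12! = 479001600
Denominator: 6!=720 * 2!=2 * 3!=6 * 1!=1
Coefficient = 479001600 / 8640 = 55440

55440


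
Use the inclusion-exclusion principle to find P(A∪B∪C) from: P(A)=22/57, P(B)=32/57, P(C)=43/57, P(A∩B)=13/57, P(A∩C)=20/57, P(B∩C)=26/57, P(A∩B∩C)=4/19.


P(A∪B∪C) = P(A)+P(B)+P(C) - P(AB)-P(AC)-P(BC) + P(ABC)
= 22/57+32/57+43/57 - 13/57-20/57-26/57 + 4/19
= 50/57

50/57


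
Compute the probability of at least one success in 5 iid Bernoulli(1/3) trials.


P(at least one) = 1 - P(none)
P(none) = (1 - 1/3)^5 = (2/3)^5 = 32/243
P(at least one) = 1 - 32/243 = 211/243

211/243


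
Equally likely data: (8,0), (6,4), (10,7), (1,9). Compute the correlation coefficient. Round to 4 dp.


Cov(X,Y) = -5.5000, Var(X) = 11.1875, Var(Y) = 11.5000
rho = Cov/(sqrt(VarX)*sqrt(VarY)) = -0.4849

-0.4849


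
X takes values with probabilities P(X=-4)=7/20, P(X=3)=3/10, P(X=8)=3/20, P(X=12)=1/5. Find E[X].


E[X] = sum(x * P(x))
= -4*7/20 + 3*3/10 + 8*3/20 + 12*1/5
= 31/10

31/10


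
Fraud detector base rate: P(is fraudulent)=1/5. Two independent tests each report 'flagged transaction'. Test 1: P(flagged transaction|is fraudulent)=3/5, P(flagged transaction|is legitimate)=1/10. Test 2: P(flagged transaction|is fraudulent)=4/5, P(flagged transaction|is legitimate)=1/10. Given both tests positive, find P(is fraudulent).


After test 1: P(+) = 3/5*1/5 + 1/10*4/5 = 1/5
P(B|+) = (3/25)/(1/5) = 3/5
After test 2 (use post1 as new prior): P(+) = 4/5*3/5 + 1/10*2/5 = 13/25
P(B|+,+) = (12/25)/(13/25) = 12/13

12/13


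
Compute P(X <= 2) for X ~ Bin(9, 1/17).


P(X<=2) = P(X=0) + P(X=1) + P(X=2)
= 68719476736/118587876497 + 38654705664/118587876497 + 9663676416/118587876497
= 117037858816/118587876497

117037858816/118587876497


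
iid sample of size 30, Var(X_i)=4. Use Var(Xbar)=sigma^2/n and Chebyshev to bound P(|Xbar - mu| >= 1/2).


Var(Xbar) = Var(X)/n = 4/30
Chebyshev: P(|Xbar-mu| >= 1/2) <= Var(Xbar)/(1/2)^2 = (2/15)/(1/4) = 8/15

8/15


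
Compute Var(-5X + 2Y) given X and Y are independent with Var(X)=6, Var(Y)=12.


Independence => Cov(X,Y)=0
Var(-5X + 2Y) = (-5)^2*Var(X) + 2^2*Var(Y)
= 25*6 + 4*12 = 198

198


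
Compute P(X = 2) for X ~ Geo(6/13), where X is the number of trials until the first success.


P(X=2) = (1-p)^1 * p = (7/13)^1 * 6/13
= 7/13 * 6/13 = 42/169

42/169


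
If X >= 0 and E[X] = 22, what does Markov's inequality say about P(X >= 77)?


Markov: P(X >= a) <= E[X]/a
P(X >= 77) <= 22/77 = 2/7

2/7


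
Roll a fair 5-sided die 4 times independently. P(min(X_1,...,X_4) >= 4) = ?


P(min >= 4) = P(all X_i >= 4) = (P(X_1 >= 4))^4
= (2/5)^4 = 16/625

16/625


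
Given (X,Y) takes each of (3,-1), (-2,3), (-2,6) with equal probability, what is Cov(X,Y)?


E[X]=-1/3, E[Y]=8/3, E[XY]=-7
Cov(X,Y) = E[XY] - E[X]E[Y] = -7 + 1/3*8/3 = -55/9

-55/9


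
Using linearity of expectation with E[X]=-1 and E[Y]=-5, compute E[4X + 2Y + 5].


E[4X + 2Y + 5] = 4*E[X] + 2*E[Y] + 5
= (4)*(-1) + (2)*(-5) + (5)
= -4 - 10 + 5 = -9

-9


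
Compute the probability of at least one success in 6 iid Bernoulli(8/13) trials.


P(at least one) = 1 - P(none)
P(none) = (1 - 8/13)^6 = (5/13)^6 = 15625/4826809
P(at least one) = 1 - 15625/4826809 = 4811184/4826809

4811184/4826809


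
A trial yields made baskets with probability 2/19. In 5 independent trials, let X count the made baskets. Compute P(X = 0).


P(X=0) = C(5,0) * p^0 * (1-p)^5
= 1 * 1 * 1419857/2476099
= 1419857/2476099

1419857/2476099


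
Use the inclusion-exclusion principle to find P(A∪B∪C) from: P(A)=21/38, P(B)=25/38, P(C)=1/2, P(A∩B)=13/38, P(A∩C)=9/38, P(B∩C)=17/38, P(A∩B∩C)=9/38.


P(A∪B∪C) = P(A)+P(B)+P(C) - P(AB)-P(AC)-P(BC) + P(ABC)
= 21/38+25/38+1/2 - 13/38-9/38-17/38 + 9/38
= 35/38

35/38


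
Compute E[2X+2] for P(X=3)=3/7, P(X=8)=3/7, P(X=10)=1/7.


E[2X+2] = sum(g(x)*P(x))
= 8*3/7 + 18*3/7 + 22*1/7
= 100/7

100/7


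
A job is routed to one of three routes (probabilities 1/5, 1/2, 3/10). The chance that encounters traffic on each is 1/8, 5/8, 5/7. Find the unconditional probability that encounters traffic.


P(A) = P(A|B1)P(B1) + P(A|B2)P(B2) + P(A|B3)P(B3)
= 1/8*1/5 + 5/8*1/2 + 5/7*3/10
= 1/40 + 5/16 + 3/14 = 309/560

309/560


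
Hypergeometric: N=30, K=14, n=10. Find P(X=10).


P(X=10) = C(14,10)*C(16,0) / C(30,10)
= 1001*1 / 30045015
= 1001/30045015 = 1/30015

1/30015


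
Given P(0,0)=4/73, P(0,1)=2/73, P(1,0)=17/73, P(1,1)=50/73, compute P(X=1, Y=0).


Read from table: P(X=1, Y=0) = 17/73

17/73


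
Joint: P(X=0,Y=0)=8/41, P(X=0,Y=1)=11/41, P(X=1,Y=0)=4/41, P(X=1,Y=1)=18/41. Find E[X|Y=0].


P(Y=0) = 12/41
E[X|Y=0] = (0*8 + 1*4)/12 = 4/12 = 1/3

1/3


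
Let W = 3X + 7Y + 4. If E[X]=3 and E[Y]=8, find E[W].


E[3X + 7Y + 4] = 3*E[X] + 7*E[Y] + 4
= (3)*(3) + (7)*(8) + (4)
= 9 + 56 + 4 = 69

69


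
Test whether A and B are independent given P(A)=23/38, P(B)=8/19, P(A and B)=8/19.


P(A)*P(B) = 23/38*8/19 = 92/361
P(A∩B) = 8/19 != 92/361, so not independent

No, A and B are not independent


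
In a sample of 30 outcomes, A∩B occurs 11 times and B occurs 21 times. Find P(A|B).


P(A|B) = P(A∩B)/P(B) = (11/30)/(21/30) = 11/21

11/21


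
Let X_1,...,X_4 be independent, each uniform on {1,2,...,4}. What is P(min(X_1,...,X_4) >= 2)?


P(min >= 2) = P(all X_i >= 2) = (P(X_1 >= 2))^4
= (3/4)^4 = 81/256

81/256


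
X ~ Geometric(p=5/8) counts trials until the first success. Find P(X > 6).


P(X > 6) = P(first 6 trials all fail) = (1-p)^6 = (3/8)^6 = 729/262144

729/262144


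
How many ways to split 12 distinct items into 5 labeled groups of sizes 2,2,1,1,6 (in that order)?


12! = 479001600
Denominator: 2!=2 * 2!=2 * 1!=1 * 1!=1 * 6!=720
Coefficient = 479001600 / 2880 = 166320

166320


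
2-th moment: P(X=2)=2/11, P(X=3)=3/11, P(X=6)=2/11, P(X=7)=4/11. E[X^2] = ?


E[X^2] = sum(x^2 * P(x))
= 4*2/11 + 9*3/11 + 36*2/11 + 49*4/11
= 303/11

303/11


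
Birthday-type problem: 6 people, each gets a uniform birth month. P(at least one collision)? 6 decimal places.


P(all different) = prod((12-i)/12 for i=0..5) = 0.222801
P(at least one match) = 1 - 0.222801 = 0.777199

0.777199


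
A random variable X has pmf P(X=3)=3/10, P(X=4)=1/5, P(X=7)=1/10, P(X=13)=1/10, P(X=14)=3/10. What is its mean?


E[X] = sum(x * P(x))
= 3*3/10 + 4*1/5 + 7*1/10 + 13*1/10 + 14*3/10
= 79/10

79/10


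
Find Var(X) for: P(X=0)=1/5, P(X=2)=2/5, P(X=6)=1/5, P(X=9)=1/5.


E[X] = 19/5, E[X^2] = 25
Var(X) = E[X^2] - (E[X])^2 = 25 - (19/5)^2 = 264/25

264/25


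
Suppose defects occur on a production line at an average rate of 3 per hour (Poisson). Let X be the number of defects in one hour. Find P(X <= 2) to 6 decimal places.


P(X<=2) = e^(-3)*3^0/0! + e^(-3)*3^1/1! + e^(-3)*3^2/2!
≈ 0.0497870684 + 0.1493612051 + 0.2240418077
= 0.4231900812
≈ 0.423190

0.423190


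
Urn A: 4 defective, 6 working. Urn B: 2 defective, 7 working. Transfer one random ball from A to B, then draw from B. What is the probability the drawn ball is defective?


P(transfer defective) = 4/10 = 2/5; P(transfer working) = 3/5
If defective transferred: Urn II has 3 defective of 10, so P(defective|defective moved) = 3/10
If working transferred: Urn II has 2 defective of 10, so P(defective|working moved) = 1/5
By total probability: P(defective) = 2/5*3/10 + 3/5*1/5 = 6/25

6/25


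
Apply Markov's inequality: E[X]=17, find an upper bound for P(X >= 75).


Markov: P(X >= a) <= E[X]/a
P(X >= 75) <= 17/75

17/75


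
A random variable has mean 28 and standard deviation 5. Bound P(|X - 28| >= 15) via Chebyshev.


k = 15/5 = 3
Chebyshev: P(|X-mu| >= k*sigma) <= 1/k^2 = 1/3^2 = 1/9

1/9


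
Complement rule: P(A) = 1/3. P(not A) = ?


P(A') = 1 - P(A) = 1 - 1/3 = 2/3

2/3


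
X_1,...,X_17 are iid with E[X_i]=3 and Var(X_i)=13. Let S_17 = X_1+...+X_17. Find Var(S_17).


By independence, Var(S_n) = n*Var(X_1) = 17*13 = 221

221


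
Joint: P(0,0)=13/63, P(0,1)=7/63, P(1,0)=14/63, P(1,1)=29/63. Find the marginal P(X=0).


P(X=0) = P(0,0)+P(0,1) = 13/63 + 7/63 = 20/63

20/63


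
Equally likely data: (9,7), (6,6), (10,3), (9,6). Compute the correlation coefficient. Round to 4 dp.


Cov(X,Y) = -1.0000, Var(X) = 2.2500, Var(Y) = 2.2500
rho = Cov/(sqrt(VarX)*sqrt(VarY)) = -0.4444

-0.4444


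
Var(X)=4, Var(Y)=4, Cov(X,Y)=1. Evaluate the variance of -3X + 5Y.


Var(-3X + 5Y) = (-3)^2*Var(X) + 5^2*Var(Y) + 2*(-3)*5*Cov(X,Y)
= 9*4 + 25*4 - 30*1
= 36 + 100 - 30 = 106

106


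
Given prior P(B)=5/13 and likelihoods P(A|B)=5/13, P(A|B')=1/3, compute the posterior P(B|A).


P(A) = P(A|B)P(B) + P(A|B')P(B') = 5/13*5/13 + 1/3*8/13 = 179/507
P(B|A) = P(A|B)P(B)/P(A) = (25/169)/(179/507) = 75/179

75/179


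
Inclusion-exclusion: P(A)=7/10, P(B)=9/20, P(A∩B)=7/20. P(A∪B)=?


P(A∪B) = P(A) + P(B) - P(A∩B)
= 7/10 + 9/20 - 7/20 = 4/5

4/5


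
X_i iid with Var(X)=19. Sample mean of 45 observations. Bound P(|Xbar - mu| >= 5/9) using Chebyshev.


Var(Xbar) = Var(X)/n = 19/45
Chebyshev: P(|Xbar-mu| >= 5/9) <= Var(Xbar)/(5/9)^2 = (19/45)/(25/81) = 171/125
Bound exceeds 1, so trivial bound: 1

1


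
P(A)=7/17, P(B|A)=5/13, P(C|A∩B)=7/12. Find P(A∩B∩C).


P(A∩B∩C) = P(A) * P(B|A) * P(C|A∩B)
= 7/17 * 5/13 * 7/12
= 35/221 * 7/12 = 245/2652

245/2652


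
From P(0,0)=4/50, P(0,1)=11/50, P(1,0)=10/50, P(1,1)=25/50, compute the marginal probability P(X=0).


P(X=0) = P(0,0)+P(0,1) = 4/50 + 11/50 = 15/50 = 3/10

3/10


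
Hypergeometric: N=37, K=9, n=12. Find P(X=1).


P(X=1) = C(9,1)*C(28,11) / C(37,12)
= 9*21474180 / 1852482996
= 193267620/1852482996 = 58995/565471

58995/565471


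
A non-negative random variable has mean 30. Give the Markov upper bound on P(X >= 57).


Markov: P(X >= a) <= E[X]/a
P(X >= 57) <= 30/57 = 10/19

10/19


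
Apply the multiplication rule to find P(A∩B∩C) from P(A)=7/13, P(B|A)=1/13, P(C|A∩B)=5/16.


P(A∩B∩C) = P(A) * P(B|A) * P(C|A∩B)
= 7/13 * 1/13 * 5/16
= 7/169 * 5/16 = 35/2704

35/2704


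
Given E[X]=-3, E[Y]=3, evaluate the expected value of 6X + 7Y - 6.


E[6X + 7Y - 6] = 6*E[X] + 7*E[Y] - 6
= (6)*(-3) + (7)*(3) + (-6)
= -18 + 21 - 6 = -3

-3


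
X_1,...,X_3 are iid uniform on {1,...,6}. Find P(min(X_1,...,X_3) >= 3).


P(min >= 3) = P(all X_i >= 3) = (P(X_1 >= 3))^3
= (4/6)^3 = (2/3)^3 = 8/27

8/27


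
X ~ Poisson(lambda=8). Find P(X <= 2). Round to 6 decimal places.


P(X<=2) = e^(-8)*8^0/0! + e^(-8)*8^1/1! + e^(-8)*8^2/2!
≈ 0.0003354626 + 0.0026837010 + 0.0107348041
= 0.0137539677
≈ 0.013754

0.013754


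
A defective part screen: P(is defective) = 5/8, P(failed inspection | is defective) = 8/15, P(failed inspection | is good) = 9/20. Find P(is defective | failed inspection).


P(A) = P(A|B)P(B) + P(A|B')P(B') = 8/15*5/8 + 9/20*3/8 = 241/480
P(B|A) = P(A|B)P(B)/P(A) = (1/3)/(241/480) = 160/241

160/241


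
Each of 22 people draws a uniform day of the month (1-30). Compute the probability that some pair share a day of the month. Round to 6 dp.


P(all different) = prod((30-i)/30 for i=0..21) = 0.000021
P(at least one match) = 1 - 0.000021 = 0.999979

0.999979


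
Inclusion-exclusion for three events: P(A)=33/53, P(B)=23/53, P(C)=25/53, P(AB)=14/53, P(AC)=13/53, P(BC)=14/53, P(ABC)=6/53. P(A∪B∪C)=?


P(A∪B∪C) = P(A)+P(B)+P(C) - P(AB)-P(AC)-P(BC) + P(ABC)
= 33/53+23/53+25/53 - 14/53-13/53-14/53 + 6/53
= 46/53

46/53


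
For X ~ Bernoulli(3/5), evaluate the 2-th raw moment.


For Bernoulli: X in {0,1}
E[X^2] = 0^2*(1-3/5) + 1^2*3/5 = 3/5

3/5


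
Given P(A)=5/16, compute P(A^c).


P(A') = 1 - P(A) = 1 - 5/16 = 11/16

11/16


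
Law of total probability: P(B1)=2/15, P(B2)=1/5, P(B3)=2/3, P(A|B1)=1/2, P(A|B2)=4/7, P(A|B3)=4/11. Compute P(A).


P(A) = P(A|B1)P(B1) + P(A|B2)P(B2) + P(A|B3)P(B3)
= 1/2*2/15 + 4/7*1/5 + 4/11*2/3
= 1/15 + 4/35 + 8/33 = 163/385

163/385


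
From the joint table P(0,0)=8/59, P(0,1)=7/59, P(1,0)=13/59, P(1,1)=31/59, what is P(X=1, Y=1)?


Read from table: P(X=1, Y=1) = 31/59

31/59


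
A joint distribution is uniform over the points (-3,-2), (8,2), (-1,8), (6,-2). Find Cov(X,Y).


E[X]=5/2, E[Y]=3/2, E[XY]=1/2
Cov(X,Y) = E[XY] - E[X]E[Y] = 1/2 - 5/2*3/2 = -13/4

-13/4


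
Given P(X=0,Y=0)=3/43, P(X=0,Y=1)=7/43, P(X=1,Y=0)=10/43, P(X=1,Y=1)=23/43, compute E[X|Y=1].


P(Y=1) = 30/43
E[X|Y=1] = (0*7 + 1*23)/30 = 23/30

23/30


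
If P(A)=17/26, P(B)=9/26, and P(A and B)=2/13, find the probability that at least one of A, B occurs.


P(A∪B) = P(A) + P(B) - P(A∩B)
= 17/26 + 9/26 - 2/13 = 11/13

11/13


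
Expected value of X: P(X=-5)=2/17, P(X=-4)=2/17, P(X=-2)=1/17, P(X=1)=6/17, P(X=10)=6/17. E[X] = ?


E[X] = sum(x * P(x))
= -5*2/17 - 4*2/17 - 2*1/17 + 1*6/17 + 10*6/17
= 46/17

46/17


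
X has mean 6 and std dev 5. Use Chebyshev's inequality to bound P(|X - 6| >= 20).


k = 20/5 = 4
Chebyshev: P(|X-mu| >= k*sigma) <= 1/k^2 = 1/4^2 = 1/16

1/16


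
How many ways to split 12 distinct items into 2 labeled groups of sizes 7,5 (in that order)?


12! = 479001600
Denominator: 7!=5040 * 5!=120
Coefficient = 479001600 / 604800 = 792

792


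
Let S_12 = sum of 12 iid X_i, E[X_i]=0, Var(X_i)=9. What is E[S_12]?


E[S_n] = n*E[X_1] = 12*0 = 0

0


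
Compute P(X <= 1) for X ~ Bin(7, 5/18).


P(X<=1) = P(X=0) + P(X=1)
= 62748517/612220032 + 168938315/612220032
= 4826809/12754584

4826809/12754584


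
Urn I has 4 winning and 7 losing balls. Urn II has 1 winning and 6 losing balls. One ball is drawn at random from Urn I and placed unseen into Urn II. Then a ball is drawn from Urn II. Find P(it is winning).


P(transfer winning) = 4/11; P(transfer losing) = 7/11
If winning transferred: Urn II has 2 winning of 8, so P(winning|winning moved) = 1/4
If losing transferred: Urn II has 1 winning of 8, so P(winning|losing moved) = 1/8
By total probability: P(winning) = 4/11*1/4 + 7/11*1/8 = 15/88

15/88


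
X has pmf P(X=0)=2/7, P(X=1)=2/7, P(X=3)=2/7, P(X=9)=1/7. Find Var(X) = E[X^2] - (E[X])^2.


E[X] = 17/7, E[X^2] = 101/7
Var(X) = E[X^2] - (E[X])^2 = 101/7 - (17/7)^2 = 418/49

418/49


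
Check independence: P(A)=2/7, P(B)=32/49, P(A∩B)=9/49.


P(A)*P(B) = 2/7*32/49 = 64/343
P(A∩B) = 9/49 != 64/343, so not independent

No, A and B are not independent


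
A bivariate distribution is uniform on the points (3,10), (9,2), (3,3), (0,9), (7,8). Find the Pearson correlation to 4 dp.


Cov(X,Y) = -5.5600, Var(X) = 10.2400, Var(Y) = 10.6400
rho = Cov/(sqrt(VarX)*sqrt(VarY)) = -0.5327

-0.5327


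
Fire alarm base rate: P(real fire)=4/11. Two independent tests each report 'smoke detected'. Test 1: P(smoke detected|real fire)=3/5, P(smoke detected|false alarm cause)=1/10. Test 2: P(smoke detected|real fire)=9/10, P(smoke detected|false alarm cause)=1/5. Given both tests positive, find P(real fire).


After test 1: P(+) = 3/5*4/11 + 1/10*7/11 = 31/110
P(B|+) = (12/55)/(31/110) = 24/31
After test 2 (use post1 as new prior): P(+) = 9/10*24/31 + 1/5*7/31 = 23/31
P(B|+,+) = (108/155)/(23/31) = 108/115

108/115


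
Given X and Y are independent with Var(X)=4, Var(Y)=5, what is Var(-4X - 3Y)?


Independence => Cov(X,Y)=0
Var(-4X - 3Y) = (-4)^2*Var(X) + (-3)^2*Var(Y)
= 16*4 + 9*5 = 109

109


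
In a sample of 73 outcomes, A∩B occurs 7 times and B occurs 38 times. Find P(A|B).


P(A|B) = P(A∩B)/P(B) = (7/73)/(38/73) = 7/38

7/38


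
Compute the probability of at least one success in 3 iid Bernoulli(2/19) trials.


P(at least one) = 1 - P(none)
P(none) = (1 - 2/19)^3 = (17/19)^3 = 4913/6859
P(at least one) = 1 - 4913/6859 = 1946/6859

1946/6859


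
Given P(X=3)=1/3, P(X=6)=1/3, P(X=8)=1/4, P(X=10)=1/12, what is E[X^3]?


E[X^3] = sum(g(x)*P(x))
= 27*1/3 + 216*1/3 + 512*1/4 + 1000*1/12
= 877/3

877/3


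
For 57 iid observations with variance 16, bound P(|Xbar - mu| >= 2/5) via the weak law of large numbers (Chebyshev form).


Var(Xbar) = Var(X)/n = 16/57
Chebyshev: P(|Xbar-mu| >= 2/5) <= Var(Xbar)/(2/5)^2 = (16/57)/(4/25) = 100/57
Bound exceeds 1, so trivial bound: 1

1


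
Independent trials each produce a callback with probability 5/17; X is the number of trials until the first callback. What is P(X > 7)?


P(X > 7) = P(first 7 trials all fail) = (1-p)^7 = (12/17)^7 = 35831808/410338673

35831808/410338673


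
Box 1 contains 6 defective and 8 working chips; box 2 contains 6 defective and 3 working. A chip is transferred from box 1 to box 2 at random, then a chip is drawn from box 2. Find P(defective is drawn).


P(transfer defective) = 6/14 = 3/7; P(transfer working) = 4/7
If defective transferred: Urn II has 7 defective of 10, so P(defective|defective moved) = 7/10
If working transferred: Urn II has 6 defective of 10, so P(defective|working moved) = 3/5
By total probability: P(defective) = 3/7*7/10 + 4/7*3/5 = 9/14

9/14


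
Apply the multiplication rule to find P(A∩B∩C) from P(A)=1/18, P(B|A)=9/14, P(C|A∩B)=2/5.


P(A∩B∩C) = P(A) * P(B|A) * P(C|A∩B)
= 1/18 * 9/14 * 2/5
= 1/28 * 2/5 = 1/70

1/70


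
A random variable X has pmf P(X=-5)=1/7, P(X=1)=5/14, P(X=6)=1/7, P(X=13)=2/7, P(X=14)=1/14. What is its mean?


E[X] = sum(x * P(x))
= -5*1/7 + 1*5/14 + 6*1/7 + 13*2/7 + 14*1/14
= 73/14

73/14


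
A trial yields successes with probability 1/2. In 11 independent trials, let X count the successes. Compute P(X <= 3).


P(X<=3) = P(X=0) + P(X=1) + P(X=2) + P(X=3)
= 1/2048 + 11/2048 + 55/2048 + 165/2048
= 29/256

29/256


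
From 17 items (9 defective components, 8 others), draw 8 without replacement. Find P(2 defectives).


P(X=2) = C(9,2)*C(8,6) / C(17,8)
= 36*28 / 24310
= 1008/24310 = 504/12155

504/12155


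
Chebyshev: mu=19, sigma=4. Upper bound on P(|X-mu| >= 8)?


k = 8/4 = 2
Chebyshev: P(|X-mu| >= k*sigma) <= 1/k^2 = 1/2^2 = 1/4

1/4


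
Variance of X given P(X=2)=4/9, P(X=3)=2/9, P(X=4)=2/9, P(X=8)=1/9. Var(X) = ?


E[X] = 10/3, E[X^2] = 130/9
Var(X) = E[X^2] - (E[X])^2 = 130/9 - (10/3)^2 = 10/3

10/3


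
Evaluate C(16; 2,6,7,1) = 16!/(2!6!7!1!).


16! = 20922789888000
Denominator: 2!=2 * 6!=720 * 7!=5040 * 1!=1
Coefficient = 20922789888000 / 7257600 = 2882880

2882880


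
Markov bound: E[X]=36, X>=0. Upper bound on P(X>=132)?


Markov: P(X >= a) <= E[X]/a
P(X >= 132) <= 36/132 = 3/11

3/11


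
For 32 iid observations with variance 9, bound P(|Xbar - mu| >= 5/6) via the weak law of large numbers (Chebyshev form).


Var(Xbar) = Var(X)/n = 9/32
Chebyshev: P(|Xbar-mu| >= 5/6) <= Var(Xbar)/(5/6)^2 = (9/32)/(25/36) = 81/200

81/200


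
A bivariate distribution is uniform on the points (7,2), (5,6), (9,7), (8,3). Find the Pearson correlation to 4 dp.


Cov(X,Y) = 0.1250, Var(X) = 2.1875, Var(Y) = 4.2500
rho = Cov/(sqrt(VarX)*sqrt(VarY)) = 0.0410

0.0410


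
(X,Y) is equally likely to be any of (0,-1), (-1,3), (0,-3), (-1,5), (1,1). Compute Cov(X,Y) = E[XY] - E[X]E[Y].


E[X]=-1/5, E[Y]=1, E[XY]=-7/5
Cov(X,Y) = E[XY] - E[X]E[Y] = -7/5 + 1/5*1 = -6/5

-6/5


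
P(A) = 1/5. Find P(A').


P(A') = 1 - P(A) = 1 - 1/5 = 4/5

4/5


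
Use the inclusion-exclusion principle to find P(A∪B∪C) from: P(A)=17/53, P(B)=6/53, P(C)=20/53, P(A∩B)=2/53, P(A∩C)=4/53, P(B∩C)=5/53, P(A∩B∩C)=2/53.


P(A∪B∪C) = P(A)+P(B)+P(C) - P(AB)-P(AC)-P(BC) + P(ABC)
= 17/53+6/53+20/53 - 2/53-4/53-5/53 + 2/53
= 34/53

34/53


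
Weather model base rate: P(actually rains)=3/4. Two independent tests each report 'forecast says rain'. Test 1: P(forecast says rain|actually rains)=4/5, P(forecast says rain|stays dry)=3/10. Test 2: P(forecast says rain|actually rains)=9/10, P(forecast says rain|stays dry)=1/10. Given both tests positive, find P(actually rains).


After test 1: P(+) = 4/5*3/4 + 3/10*1/4 = 27/40
P(B|+) = (3/5)/(27/40) = 8/9
After test 2 (use post1 as new prior): P(+) = 9/10*8/9 + 1/10*1/9 = 73/90
P(B|+,+) = (4/5)/(73/90) = 72/73

72/73


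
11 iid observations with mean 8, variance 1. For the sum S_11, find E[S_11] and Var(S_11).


E[S_n] = n*mu = 11*8 = 88
Var(S_n) = n*sigma^2 = 11*1 = 11

E[S_11]=88, Var(S_11)=11


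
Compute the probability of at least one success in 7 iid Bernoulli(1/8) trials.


P(at least one) = 1 - P(none)
P(none) = (1 - 1/8)^7 = (7/8)^7 = 823543/2097152
P(at least one) = 1 - 823543/2097152 = 1273609/2097152

1273609/2097152


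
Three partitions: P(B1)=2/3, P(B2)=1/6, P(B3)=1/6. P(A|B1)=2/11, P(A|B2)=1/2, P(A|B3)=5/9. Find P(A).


P(A) = P(A|B1)P(B1) + P(A|B2)P(B2) + P(A|B3)P(B3)
= 2/11*2/3 + 1/2*1/6 + 5/9*1/6
= 4/33 + 1/12 + 5/54 = 353/1188

353/1188


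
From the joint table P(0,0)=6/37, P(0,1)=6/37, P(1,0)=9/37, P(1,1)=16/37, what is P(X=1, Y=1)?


Read from table: P(X=1, Y=1) = 16/37

16/37


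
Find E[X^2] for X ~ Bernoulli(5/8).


For Bernoulli: X in {0,1}
E[X^2] = 0^2*(1-5/8) + 1^2*5/8 = 5/8

5/8


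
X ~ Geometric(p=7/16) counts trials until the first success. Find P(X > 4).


P(X > 4) = P(first 4 trials all fail) = (1-p)^4 = (9/16)^4 = 6561/65536

6561/65536


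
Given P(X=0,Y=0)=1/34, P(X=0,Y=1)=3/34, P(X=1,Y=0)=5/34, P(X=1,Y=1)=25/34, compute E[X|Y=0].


P(Y=0) = 6/34
E[X|Y=0] = (0*1 + 1*5)/6 = 5/6

5/6


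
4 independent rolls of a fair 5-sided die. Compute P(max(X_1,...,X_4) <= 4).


P(max <= 4) = P(all X_i <= 4) = (P(X_1 <= 4))^4
= (4/5)^4 = 256/625

256/625


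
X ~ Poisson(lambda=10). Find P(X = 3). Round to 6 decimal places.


P(X=3) = e^(-10) * 10^3 / 3!
≈ 0.00004539992976 * 1000 / 6
≈ 0.007567

0.007567


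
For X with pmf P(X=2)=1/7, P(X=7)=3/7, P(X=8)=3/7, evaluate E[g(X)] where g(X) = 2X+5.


E[2X+5] = sum(g(x)*P(x))
= 9*1/7 + 19*3/7 + 21*3/7
= 129/7

129/7


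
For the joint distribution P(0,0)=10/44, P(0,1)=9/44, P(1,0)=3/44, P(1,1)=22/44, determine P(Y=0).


P(Y=0) = P(0,0)+P(1,0) = 10/44 + 3/44 = 13/44

13/44


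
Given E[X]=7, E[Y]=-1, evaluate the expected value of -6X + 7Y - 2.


E[-6X + 7Y - 2] = -6*E[X] + 7*E[Y] - 2
= (-6)*(7) + (7)*(-1) + (-2)
= -42 - 7 - 2 = -51

-51


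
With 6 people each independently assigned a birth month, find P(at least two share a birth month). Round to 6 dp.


P(all different) = prod((12-i)/12 for i=0..5) = 0.222801
P(at least one match) = 1 - 0.222801 = 0.777199

0.777199


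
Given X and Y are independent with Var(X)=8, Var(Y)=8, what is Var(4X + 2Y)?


Independence => Cov(X,Y)=0
Var(4X + 2Y) = 4^2*Var(X) + 2^2*Var(Y)
= 16*8 + 4*8 = 160

160


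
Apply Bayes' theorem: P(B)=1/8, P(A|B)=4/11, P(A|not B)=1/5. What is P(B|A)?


P(A) = P(A|B)P(B) + P(A|B')P(B') = 4/11*1/8 + 1/5*7/8 = 97/440
P(B|A) = P(A|B)P(B)/P(A) = (1/22)/(97/440) = 20/97

20/97


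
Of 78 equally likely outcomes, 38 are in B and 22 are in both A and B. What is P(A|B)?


P(A|B) = P(A∩B)/P(B) = (22/78)/(38/78) = 22/38 = 11/19

11/19


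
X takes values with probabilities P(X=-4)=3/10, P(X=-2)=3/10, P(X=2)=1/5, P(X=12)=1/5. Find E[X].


E[X] = sum(x * P(x))
= -4*3/10 - 2*3/10 + 2*1/5 + 12*1/5
= 1

1


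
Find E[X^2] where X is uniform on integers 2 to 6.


E[X^2] = (1/5) * sum(x^2 for x=2..6)
= 90/5 = 18

18


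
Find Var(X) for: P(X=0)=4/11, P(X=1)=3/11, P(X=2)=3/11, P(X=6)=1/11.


E[X] = 15/11, E[X^2] = 51/11
Var(X) = E[X^2] - (E[X])^2 = 51/11 - (15/11)^2 = 336/121

336/121


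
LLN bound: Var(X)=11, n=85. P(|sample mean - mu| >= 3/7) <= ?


Var(Xbar) = Var(X)/n = 11/85
Chebyshev: P(|Xbar-mu| >= 3/7) <= Var(Xbar)/(3/7)^2 = (11/85)/(9/49) = 539/765

539/765


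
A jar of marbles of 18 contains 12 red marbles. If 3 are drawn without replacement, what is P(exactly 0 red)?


P(X=0) = C(12,0)*C(6,3) / C(18,3)
= 1*20 / 816
= 20/816 = 5/204

5/204


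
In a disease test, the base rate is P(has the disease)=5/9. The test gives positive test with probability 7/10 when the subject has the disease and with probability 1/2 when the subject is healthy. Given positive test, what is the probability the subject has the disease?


P(A) = P(A|B)P(B) + P(A|B')P(B') = 7/10*5/9 + 1/2*4/9 = 11/18
P(B|A) = P(A|B)P(B)/P(A) = (7/18)/(11/18) = 7/11

7/11


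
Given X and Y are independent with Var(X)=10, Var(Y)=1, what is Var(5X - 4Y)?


Independence => Cov(X,Y)=0
Var(5X - 4Y) = 5^2*Var(X) + (-4)^2*Var(Y)
= 25*10 + 16*1 = 266

266


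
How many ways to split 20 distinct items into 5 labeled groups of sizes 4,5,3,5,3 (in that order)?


20! = 2432902008176640000
Denominator: 4!=24 * 5!=120 * 3!=6 * 5!=120 * 3!=6
Coefficient = 2432902008176640000 / 12441600 = 195545750400

195545750400


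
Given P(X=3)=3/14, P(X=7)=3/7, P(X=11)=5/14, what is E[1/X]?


E[1/X] = sum(g(x)*P(x))
= 1/3*3/14 + 1/7*3/7 + 1/11*5/14
= 89/539

89/539


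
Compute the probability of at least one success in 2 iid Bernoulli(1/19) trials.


P(at least one) = 1 - P(none)
P(none) = (1 - 1/19)^2 = (18/19)^2 = 324/361
P(at least one) = 1 - 324/361 = 37/361

37/361


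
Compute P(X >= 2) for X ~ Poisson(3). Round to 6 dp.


P(X>=2) = 1 - P(X<=1) = 1 - (e^(-3)*3^0/0! + e^(-3)*3^1/1!)
≈ 1 - (0.0497870684 + 0.1493612051)
= 1 - 0.1991482735 = 0.8008517265
≈ 0.800852

0.800852


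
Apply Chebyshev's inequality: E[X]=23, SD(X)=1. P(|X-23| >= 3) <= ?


k = 3/1 = 3
Chebyshev: P(|X-mu| >= k*sigma) <= 1/k^2 = 1/3^2 = 1/9

1/9


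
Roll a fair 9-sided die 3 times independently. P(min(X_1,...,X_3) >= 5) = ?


P(min >= 5) = P(all X_i >= 5) = (P(X_1 >= 5))^3
= (5/9)^3 = 125/729

125/729


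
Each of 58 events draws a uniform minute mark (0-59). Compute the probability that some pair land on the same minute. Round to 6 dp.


P(all different) = prod((60-i)/60 for i=0..57) = 0.000000
P(at least one match) = 1 - 0.000000 = 1.000000

1.000000


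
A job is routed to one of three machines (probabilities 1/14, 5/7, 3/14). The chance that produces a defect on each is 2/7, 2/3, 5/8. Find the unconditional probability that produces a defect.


P(A) = P(A|B1)P(B1) + P(A|B2)P(B2) + P(A|B3)P(B3)
= 2/7*1/14 + 2/3*5/7 + 5/8*3/14
= 1/49 + 10/21 + 15/112 = 1483/2352

1483/2352


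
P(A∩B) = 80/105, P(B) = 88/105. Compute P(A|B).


P(A|B) = P(A∩B)/P(B) = (80/105)/(88/105) = 80/88 = 10/11

10/11


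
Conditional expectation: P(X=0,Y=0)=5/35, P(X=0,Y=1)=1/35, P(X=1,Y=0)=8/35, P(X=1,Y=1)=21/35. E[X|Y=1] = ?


P(Y=1) = 22/35
E[X|Y=1] = (0*1 + 1*21)/22 = 21/22

21/22


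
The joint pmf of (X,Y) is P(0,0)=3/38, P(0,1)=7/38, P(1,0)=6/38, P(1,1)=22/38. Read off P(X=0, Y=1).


Read from table: P(X=0, Y=1) = 7/38

7/38


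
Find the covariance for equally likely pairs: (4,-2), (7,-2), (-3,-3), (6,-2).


E[X]=7/2, E[Y]=-9/4, E[XY]=-25/4
Cov(X,Y) = E[XY] - E[X]E[Y] = -25/4 - 7/2*-9/4 = 13/8

13/8


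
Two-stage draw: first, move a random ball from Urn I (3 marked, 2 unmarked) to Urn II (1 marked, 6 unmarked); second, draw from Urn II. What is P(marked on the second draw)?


P(transfer marked) = 3/5; P(transfer unmarked) = 2/5
If marked transferred: Urn II has 2 marked of 8, so P(marked|marked moved) = 1/4
If unmarked transferred: Urn II has 1 marked of 8, so P(marked|unmarked moved) = 1/8
By total probability: P(marked) = 3/5*1/4 + 2/5*1/8 = 1/5

1/5


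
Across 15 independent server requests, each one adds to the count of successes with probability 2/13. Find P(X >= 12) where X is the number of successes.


P(X>=12) = P(X=12) + P(X=13) + P(X=14) + P(X=15)
= 190812160/3937376385699289 + 104079360/51185893014090757 + 2703360/51185893014090757 + 32768/51185893014090757
= 199028736/3937376385699289

199028736/3937376385699289


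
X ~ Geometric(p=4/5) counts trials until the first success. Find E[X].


For geometric (trials until first success), E[X] = 1/p = 1/(4/5) = 5/4

5/4


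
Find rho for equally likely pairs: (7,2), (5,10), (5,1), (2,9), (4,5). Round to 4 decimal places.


Cov(X,Y) = -3.4400, Var(X) = 2.6400, Var(Y) = 13.0400
rho = Cov/(sqrt(VarX)*sqrt(VarY)) = -0.5863

-0.5863


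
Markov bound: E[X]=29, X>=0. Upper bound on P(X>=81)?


Markov: P(X >= a) <= E[X]/a
P(X >= 81) <= 29/81

29/81


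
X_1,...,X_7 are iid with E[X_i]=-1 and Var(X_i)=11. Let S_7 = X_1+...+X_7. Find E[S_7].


E[S_n] = n*E[X_1] = 7*-1 = -7

-7


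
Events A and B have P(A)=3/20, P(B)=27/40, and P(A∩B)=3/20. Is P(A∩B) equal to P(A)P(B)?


P(A)*P(B) = 3/20*27/40 = 81/800
P(A∩B) = 3/20 != 81/800, so not independent

No, A and B are not independent


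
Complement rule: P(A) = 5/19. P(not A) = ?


P(A') = 1 - P(A) = 1 - 5/19 = 14/19

14/19


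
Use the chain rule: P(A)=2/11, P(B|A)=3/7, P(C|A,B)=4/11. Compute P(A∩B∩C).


P(A∩B∩C) = P(A) * P(B|A) * P(C|A∩B)
= 2/11 * 3/7 * 4/11
= 6/77 * 4/11 = 24/847

24/847


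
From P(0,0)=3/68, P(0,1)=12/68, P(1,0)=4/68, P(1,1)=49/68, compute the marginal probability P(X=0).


P(X=0) = P(0,0)+P(0,1) = 3/68 + 12/68 = 15/68

15/68


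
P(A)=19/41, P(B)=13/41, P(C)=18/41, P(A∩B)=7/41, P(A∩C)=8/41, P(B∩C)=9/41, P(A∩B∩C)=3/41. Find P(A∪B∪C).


P(A∪B∪C) = P(A)+P(B)+P(C) - P(AB)-P(AC)-P(BC) + P(ABC)
= 19/41+13/41+18/41 - 7/41-8/41-9/41 + 3/41
= 29/41

29/41


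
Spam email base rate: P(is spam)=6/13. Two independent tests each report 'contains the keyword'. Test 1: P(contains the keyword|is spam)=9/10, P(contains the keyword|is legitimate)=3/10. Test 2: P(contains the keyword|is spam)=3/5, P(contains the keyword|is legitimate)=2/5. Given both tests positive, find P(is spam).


After test 1: P(+) = 9/10*6/13 + 3/10*7/13 = 15/26
P(B|+) = (27/65)/(15/26) = 18/25
After test 2 (use post1 as new prior): P(+) = 3/5*18/25 + 2/5*7/25 = 68/125
P(B|+,+) = (54/125)/(68/125) = 27/34

27/34


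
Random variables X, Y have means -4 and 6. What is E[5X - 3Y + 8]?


E[5X - 3Y + 8] = 5*E[X] - 3*E[Y] + 8
= (5)*(-4) + (-3)*(6) + (8)
= -20 - 18 + 8 = -30

-30


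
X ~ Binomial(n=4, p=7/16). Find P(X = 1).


P(X=1) = C(4,1) * p^1 * (1-p)^3
= 4 * 7/16 * 729/4096
= 5103/16384

5103/16384


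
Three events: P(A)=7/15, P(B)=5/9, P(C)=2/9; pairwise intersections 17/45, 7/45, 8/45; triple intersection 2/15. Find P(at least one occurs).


P(A∪B∪C) = P(A)+P(B)+P(C) - P(AB)-P(AC)-P(BC) + P(ABC)
= 7/15+5/9+2/9 - 17/45-7/45-8/45 + 2/15
= 2/3

2/3


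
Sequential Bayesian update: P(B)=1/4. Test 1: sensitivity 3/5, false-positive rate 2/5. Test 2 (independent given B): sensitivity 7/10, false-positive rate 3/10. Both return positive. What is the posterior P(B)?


After test 1: P(+) = 3/5*1/4 + 2/5*3/4 = 9/20
P(B|+) = (3/20)/(9/20) = 1/3
After test 2 (use post1 as new prior): P(+) = 7/10*1/3 + 3/10*2/3 = 13/30
P(B|+,+) = (7/30)/(13/30) = 7/13

7/13


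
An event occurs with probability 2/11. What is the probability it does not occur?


P(A') = 1 - P(A) = 1 - 2/11 = 9/11

9/11


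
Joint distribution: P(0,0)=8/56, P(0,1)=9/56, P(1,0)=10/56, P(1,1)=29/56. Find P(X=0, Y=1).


Read from table: P(X=0, Y=1) = 9/56

9/56


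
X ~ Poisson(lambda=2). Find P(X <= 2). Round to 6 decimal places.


P(X<=2) = e^(-2)*2^0/0! + e^(-2)*2^1/1! + e^(-2)*2^2/2!
≈ 0.1353352832 + 0.2706705665 + 0.2706705665
= 0.6766764162
≈ 0.676676

0.676676


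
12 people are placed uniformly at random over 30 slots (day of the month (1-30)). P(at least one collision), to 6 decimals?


P(all different) = prod((30-i)/30 for i=0..11) = 0.077959
P(at least one match) = 1 - 0.077959 = 0.922041

0.922041


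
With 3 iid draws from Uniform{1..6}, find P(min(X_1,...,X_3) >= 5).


P(min >= 5) = P(all X_i >= 5) = (P(X_1 >= 5))^3
= (2/6)^3 = (1/3)^3 = 1/27

1/27


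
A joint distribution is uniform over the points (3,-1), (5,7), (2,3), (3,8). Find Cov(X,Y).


E[X]=13/4, E[Y]=17/4, E[XY]=31/2
Cov(X,Y) = E[XY] - E[X]E[Y] = 31/2 - 13/4*17/4 = 27/16

27/16


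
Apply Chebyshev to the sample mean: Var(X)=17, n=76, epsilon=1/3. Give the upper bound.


Var(Xbar) = Var(X)/n = 17/76
Chebyshev: P(|Xbar-mu| >= 1/3) <= Var(Xbar)/(1/3)^2 = (17/76)/(1/9) = 153/76
Bound exceeds 1, so trivial bound: 1

1


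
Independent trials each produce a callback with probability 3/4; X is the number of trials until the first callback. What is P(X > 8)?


P(X > 8) = P(first 8 trials all fail) = (1-p)^8 = (1/4)^8 = 1/65536

1/65536


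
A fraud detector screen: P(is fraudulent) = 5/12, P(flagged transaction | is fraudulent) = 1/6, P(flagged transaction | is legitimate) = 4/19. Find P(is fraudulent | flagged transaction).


P(A) = P(A|B)P(B) + P(A|B')P(B') = 1/6*5/12 + 4/19*7/12 = 263/1368
P(B|A) = P(A|B)P(B)/P(A) = (5/72)/(263/1368) = 95/263

95/263


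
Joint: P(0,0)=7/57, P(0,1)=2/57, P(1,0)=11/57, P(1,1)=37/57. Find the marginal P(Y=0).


P(Y=0) = P(0,0)+P(1,0) = 7/57 + 11/57 = 18/57 = 6/19

6/19


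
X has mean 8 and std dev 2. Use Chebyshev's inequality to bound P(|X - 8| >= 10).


k = 10/2 = 5
Chebyshev: P(|X-mu| >= k*sigma) <= 1/k^2 = 1/5^2 = 1/25

1/25


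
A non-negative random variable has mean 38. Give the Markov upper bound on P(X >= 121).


Markov: P(X >= a) <= E[X]/a
P(X >= 121) <= 38/121

38/121


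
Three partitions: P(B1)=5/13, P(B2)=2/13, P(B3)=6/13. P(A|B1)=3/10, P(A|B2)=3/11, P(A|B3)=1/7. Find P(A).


P(A) = P(A|B1)P(B1) + P(A|B2)P(B2) + P(A|B3)P(B3)
= 3/10*5/13 + 3/11*2/13 + 1/7*6/13
= 3/26 + 6/143 + 6/91 = 447/2002

447/2002


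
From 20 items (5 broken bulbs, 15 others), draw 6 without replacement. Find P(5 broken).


P(X=5) = C(5,5)*C(15,1) / C(20,6)
= 1*15 / 38760
= 15/38760 = 1/2584

1/2584


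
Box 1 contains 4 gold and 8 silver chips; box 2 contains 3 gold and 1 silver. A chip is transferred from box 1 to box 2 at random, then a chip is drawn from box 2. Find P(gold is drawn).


P(transfer gold) = 4/12 = 1/3; P(transfer silver) = 2/3
If gold transferred: Urn II has 4 gold of 5, so P(gold|gold moved) = 4/5
If silver transferred: Urn II has 3 gold of 5, so P(gold|silver moved) = 3/5
By total probability: P(gold) = 1/3*4/5 + 2/3*3/5 = 2/3

2/3


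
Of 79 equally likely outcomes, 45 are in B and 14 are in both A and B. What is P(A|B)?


P(A|B) = P(A∩B)/P(B) = (14/79)/(45/79) = 14/45

14/45


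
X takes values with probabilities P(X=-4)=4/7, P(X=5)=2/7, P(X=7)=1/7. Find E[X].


E[X] = sum(x * P(x))
= -4*4/7 + 5*2/7 + 7*1/7
= 1/7

1/7


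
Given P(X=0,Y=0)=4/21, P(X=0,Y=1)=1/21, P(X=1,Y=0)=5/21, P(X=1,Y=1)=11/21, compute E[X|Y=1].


P(Y=1) = 12/21
E[X|Y=1] = (0*1 + 1*11)/12 = 11/12

11/12


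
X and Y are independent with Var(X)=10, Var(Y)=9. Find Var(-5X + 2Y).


Independence => Cov(X,Y)=0
Var(-5X + 2Y) = (-5)^2*Var(X) + 2^2*Var(Y)
= 25*10 + 4*9 = 286

286


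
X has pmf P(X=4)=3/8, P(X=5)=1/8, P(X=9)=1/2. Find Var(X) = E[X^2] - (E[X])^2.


E[X] = 53/8, E[X^2] = 397/8
Var(X) = E[X^2] - (E[X])^2 = 397/8 - (53/8)^2 = 367/64

367/64


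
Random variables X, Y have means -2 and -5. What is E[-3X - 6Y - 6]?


E[-3X - 6Y - 6] = -3*E[X] - 6*E[Y] - 6
= (-3)*(-2) + (-6)*(-5) + (-6)
= 6 + 30 - 6 = 30

30


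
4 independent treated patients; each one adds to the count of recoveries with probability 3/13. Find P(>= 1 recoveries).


P(at least one) = 1 - P(none)
P(none) = (1 - 3/13)^4 = (10/13)^4 = 10000/28561
P(at least one) = 1 - 10000/28561 = 18561/28561

18561/28561


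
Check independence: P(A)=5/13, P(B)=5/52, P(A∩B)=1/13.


P(A)*P(B) = 5/13*5/52 = 25/676
P(A∩B) = 1/13 != 25/676, so not independent

No, A and B are not independent
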